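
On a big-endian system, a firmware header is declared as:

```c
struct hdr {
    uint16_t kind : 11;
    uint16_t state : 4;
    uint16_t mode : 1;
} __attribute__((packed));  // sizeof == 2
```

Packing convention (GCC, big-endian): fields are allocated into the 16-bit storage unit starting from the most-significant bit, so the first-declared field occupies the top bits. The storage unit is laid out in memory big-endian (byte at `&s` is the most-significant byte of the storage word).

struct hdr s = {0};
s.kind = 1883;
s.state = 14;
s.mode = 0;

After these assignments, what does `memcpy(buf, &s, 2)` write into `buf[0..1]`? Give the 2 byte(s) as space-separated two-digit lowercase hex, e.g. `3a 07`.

eb 7c

kind:11 = 1883 → 0x75b << 5 → word 0xeb60
state:4 = 14 → 0xe << 1 → word 0xeb7c
mode:1 = 0 → 0x0 << 0 → word 0xeb7c
word = 0xeb7c → big-endian bytes:
  [0]=0xeb  [1]=0x7c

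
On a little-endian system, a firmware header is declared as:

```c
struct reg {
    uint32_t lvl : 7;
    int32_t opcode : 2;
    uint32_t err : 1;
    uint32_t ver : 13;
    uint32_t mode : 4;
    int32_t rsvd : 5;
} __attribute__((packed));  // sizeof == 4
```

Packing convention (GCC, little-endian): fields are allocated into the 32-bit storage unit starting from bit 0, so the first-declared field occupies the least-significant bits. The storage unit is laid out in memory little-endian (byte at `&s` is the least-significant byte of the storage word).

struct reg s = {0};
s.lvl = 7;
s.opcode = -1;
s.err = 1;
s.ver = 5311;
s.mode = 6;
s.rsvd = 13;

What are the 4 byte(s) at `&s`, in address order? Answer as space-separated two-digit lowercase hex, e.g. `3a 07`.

lvl:7 = 7 → 0x7 << 0 → word 0x00000007
opcode:2 = -1 → 0x3 << 7 → word 0x00000187
err:1 = 1 → 0x1 << 9 → word 0x00000387
ver:13 = 5311 → 0x14bf << 10 → word 0x0052ff87
mode:4 = 6 → 0x6 << 23 → word 0x0352ff87
rsvd:5 = 13 → 0xd << 27 → word 0x6b52ff87
word = 0x6b52ff87 → little-endian bytes:
  [0]=0x87  [1]=0xff  [2]=0x52  [3]=0x6b

87 ff 52 6b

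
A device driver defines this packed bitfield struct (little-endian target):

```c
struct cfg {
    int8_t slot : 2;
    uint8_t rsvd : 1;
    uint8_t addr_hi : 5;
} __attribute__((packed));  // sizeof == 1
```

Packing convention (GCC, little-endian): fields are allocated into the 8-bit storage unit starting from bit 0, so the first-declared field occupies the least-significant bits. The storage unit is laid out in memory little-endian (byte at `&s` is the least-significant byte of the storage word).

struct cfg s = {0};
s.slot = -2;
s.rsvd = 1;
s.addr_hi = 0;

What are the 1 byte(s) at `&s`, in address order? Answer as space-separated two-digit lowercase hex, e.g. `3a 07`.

slot:2 = -2 → 0x2 << 0 → word 0x02
rsvd:1 = 1 → 0x1 << 2 → word 0x06
addr_hi:5 = 0 → 0x0 << 3 → word 0x06
word = 0x06 → little-endian bytes:
  [0]=0x06

06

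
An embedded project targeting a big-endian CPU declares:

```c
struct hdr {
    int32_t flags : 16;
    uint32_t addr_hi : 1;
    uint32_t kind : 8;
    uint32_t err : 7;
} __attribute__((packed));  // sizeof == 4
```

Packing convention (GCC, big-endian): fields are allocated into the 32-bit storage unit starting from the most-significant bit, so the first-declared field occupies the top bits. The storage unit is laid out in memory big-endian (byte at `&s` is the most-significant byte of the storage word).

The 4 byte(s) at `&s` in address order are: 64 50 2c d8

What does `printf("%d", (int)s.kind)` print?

89

[0]=0x64 [1]=0x50 [2]=0x2c [3]=0xd8 (big-endian) → word 0x64502cd8
flags:16 @ bit 16 → (0x64502cd8>>16)&0xffff = 0x6450
addr_hi:1 @ bit 15 → (0x64502cd8>>15)&0x1 = 0x0
kind:8 @ bit 7 → (0x64502cd8>>7)&0xff = 0x59  ←
err:7 @ bit 0 → (0x64502cd8>>0)&0x7f = 0x58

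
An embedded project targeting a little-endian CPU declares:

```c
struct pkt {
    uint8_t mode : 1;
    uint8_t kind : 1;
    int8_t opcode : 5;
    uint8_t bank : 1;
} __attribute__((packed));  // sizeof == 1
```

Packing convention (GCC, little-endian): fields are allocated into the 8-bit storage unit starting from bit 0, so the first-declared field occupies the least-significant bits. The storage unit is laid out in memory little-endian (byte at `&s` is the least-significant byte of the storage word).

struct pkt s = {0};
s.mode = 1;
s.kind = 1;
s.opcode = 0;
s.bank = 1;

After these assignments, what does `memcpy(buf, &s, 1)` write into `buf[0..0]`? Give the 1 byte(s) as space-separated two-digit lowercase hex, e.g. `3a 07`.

83

mode:1 = 1 → 0x1 << 0 → word 0x01
kind:1 = 1 → 0x1 << 1 → word 0x03
opcode:5 = 0 → 0x0 << 2 → word 0x03
bank:1 = 1 → 0x1 << 7 → word 0x83
word = 0x83 → little-endian bytes:
  [0]=0x83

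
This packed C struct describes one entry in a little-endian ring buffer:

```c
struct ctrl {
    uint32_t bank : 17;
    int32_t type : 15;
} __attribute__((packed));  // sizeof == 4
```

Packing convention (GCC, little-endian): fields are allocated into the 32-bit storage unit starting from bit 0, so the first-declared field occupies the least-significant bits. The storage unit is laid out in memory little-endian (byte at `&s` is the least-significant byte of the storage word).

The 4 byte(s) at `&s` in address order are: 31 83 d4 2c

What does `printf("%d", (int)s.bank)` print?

33585

[0]=0x31 [1]=0x83 [2]=0xd4 [3]=0x2c (little-endian) → word 0x2cd48331
bank:17 @ bit 0 → (0x2cd48331>>0)&0x1ffff = 0x8331  ←
type:15 @ bit 17 → (0x2cd48331>>17)&0x7fff = 0x166a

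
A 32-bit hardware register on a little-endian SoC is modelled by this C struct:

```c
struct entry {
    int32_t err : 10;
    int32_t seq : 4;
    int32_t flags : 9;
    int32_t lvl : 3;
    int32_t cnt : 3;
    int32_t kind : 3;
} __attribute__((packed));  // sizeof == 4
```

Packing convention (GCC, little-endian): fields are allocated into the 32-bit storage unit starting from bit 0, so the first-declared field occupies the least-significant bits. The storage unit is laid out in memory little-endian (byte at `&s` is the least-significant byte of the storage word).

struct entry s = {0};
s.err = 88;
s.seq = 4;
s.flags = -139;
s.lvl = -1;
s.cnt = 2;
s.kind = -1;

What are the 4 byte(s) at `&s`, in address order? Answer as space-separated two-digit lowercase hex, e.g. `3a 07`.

[0+:10] err=88 & 0x3ff = 0x58; word=0x00000058
[10+:4] seq=4 & 0xf = 0x4; word=0x00001058
[14+:9] flags=-139 & 0x1ff = 0x175; word=0x005d5058
[23+:3] lvl=-1 & 0x7 = 0x7; word=0x03dd5058
[26+:3] cnt=2 & 0x7 = 0x2; word=0x0bdd5058
[29+:3] kind=-1 & 0x7 = 0x7; word=0xebdd5058
word = 0xebdd5058 → little-endian bytes:
  [0]=0x58  [1]=0x50  [2]=0xdd  [3]=0xeb

58 50 dd eb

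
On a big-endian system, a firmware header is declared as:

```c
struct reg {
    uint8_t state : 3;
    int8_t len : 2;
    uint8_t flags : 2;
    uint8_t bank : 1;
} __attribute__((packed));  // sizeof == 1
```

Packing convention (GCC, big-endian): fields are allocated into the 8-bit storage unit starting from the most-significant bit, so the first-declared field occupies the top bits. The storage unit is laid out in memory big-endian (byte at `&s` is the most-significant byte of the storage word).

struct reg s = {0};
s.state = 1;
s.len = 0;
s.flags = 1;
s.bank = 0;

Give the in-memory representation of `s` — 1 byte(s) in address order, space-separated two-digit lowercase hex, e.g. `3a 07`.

state:3 = 1 → 0x1 << 5 → word 0x20
len:2 = 0 → 0x0 << 3 → word 0x20
flags:2 = 1 → 0x1 << 1 → word 0x22
bank:1 = 0 → 0x0 << 0 → word 0x22
word = 0x22 → big-endian bytes:
  [0]=0x22

22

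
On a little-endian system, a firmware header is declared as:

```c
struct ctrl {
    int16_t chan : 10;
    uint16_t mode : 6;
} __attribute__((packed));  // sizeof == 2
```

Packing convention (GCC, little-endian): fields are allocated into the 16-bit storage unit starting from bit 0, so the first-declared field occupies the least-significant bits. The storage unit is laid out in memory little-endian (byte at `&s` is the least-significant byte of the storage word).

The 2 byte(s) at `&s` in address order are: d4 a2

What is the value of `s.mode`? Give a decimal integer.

[0]=0xd4 [1]=0xa2 (little-endian) → word 0xa2d4
chan [0+:10] = (word>>0) & 0x3ff = 724
mode [10+:6] = (word>>10) & 0x3f = 40  ←

40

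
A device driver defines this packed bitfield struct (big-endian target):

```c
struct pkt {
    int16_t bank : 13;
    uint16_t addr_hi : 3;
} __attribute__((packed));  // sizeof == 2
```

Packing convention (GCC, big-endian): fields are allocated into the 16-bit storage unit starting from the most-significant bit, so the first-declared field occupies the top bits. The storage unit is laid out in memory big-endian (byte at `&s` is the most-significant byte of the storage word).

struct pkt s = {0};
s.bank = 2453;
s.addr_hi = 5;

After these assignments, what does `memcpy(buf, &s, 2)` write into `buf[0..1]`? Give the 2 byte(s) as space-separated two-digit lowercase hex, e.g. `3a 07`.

bank (13b) val=2453 bits=0x995 at bit 3: 0x4ca8
addr_hi (3b) val=5 bits=0x5 at bit 0: 0x4cad
word = 0x4cad → big-endian bytes:
  [0]=0x4c  [1]=0xad

4c ad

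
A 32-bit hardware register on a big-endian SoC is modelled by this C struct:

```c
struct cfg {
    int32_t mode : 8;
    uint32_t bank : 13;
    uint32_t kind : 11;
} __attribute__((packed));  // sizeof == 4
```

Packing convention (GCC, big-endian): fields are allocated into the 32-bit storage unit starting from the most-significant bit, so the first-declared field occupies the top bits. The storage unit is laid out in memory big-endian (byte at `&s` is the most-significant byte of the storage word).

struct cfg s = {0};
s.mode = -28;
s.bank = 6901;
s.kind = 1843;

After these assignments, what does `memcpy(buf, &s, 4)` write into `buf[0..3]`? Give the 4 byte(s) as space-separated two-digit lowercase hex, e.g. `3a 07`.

e4 d7 af 33

mode:8 = -28 → 0xe4 << 24 → word 0xe4000000
bank:13 = 6901 → 0x1af5 << 11 → word 0xe4d7a800
kind:11 = 1843 → 0x733 << 0 → word 0xe4d7af33
word = 0xe4d7af33 → big-endian bytes:
  [0]=0xe4  [1]=0xd7  [2]=0xaf  [3]=0x33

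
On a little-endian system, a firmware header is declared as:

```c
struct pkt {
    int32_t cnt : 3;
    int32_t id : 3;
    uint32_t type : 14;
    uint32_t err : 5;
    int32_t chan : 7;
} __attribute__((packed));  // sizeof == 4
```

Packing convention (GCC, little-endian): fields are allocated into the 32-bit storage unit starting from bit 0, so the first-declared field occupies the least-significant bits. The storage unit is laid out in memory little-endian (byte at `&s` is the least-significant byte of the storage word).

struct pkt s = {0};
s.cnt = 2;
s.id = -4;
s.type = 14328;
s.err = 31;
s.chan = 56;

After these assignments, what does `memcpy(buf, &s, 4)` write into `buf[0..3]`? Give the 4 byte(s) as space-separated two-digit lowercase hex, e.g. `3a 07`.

cnt (3b) val=2 bits=0x2 at bit 0: 0x00000002
id (3b) val=-4 bits=0x4 at bit 3: 0x00000022
type (14b) val=14328 bits=0x37f8 at bit 6: 0x000dfe22
err (5b) val=31 bits=0x1f at bit 20: 0x01fdfe22
chan (7b) val=56 bits=0x38 at bit 25: 0x71fdfe22
word = 0x71fdfe22 → little-endian bytes:
  [0]=0x22  [1]=0xfe  [2]=0xfd  [3]=0x71

22 fe fd 71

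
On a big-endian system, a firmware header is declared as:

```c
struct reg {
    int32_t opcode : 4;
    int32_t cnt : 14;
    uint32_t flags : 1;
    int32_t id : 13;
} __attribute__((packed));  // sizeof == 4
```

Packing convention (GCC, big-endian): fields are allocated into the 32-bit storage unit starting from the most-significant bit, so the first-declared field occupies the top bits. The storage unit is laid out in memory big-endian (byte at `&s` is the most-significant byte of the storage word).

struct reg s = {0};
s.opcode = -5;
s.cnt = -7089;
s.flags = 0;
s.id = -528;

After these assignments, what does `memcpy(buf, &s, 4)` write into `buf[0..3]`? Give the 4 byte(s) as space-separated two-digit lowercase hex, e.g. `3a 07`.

b9 13 dd f0

opcode (4b) val=-5 bits=0xb at bit 28: 0xb0000000
cnt (14b) val=-7089 bits=0x244f at bit 14: 0xb913c000
flags (1b) val=0 bits=0x0 at bit 13: 0xb913c000
id (13b) val=-528 bits=0x1df0 at bit 0: 0xb913ddf0
word = 0xb913ddf0 → big-endian bytes:
  [0]=0xb9  [1]=0x13  [2]=0xdd  [3]=0xf0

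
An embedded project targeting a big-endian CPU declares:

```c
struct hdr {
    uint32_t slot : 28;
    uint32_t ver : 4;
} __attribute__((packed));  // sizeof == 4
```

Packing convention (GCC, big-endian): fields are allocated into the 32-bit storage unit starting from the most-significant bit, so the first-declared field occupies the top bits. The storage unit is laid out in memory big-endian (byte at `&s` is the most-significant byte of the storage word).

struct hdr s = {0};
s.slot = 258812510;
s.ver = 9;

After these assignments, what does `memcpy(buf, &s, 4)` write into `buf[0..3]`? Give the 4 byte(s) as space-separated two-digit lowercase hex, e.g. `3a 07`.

f6 d2 a5 e9

slot:28 = 258812510 → 0xf6d2a5e << 4 → word 0xf6d2a5e0
ver:4 = 9 → 0x9 << 0 → word 0xf6d2a5e9
word = 0xf6d2a5e9 → big-endian bytes:
  [0]=0xf6  [1]=0xd2  [2]=0xa5  [3]=0xe9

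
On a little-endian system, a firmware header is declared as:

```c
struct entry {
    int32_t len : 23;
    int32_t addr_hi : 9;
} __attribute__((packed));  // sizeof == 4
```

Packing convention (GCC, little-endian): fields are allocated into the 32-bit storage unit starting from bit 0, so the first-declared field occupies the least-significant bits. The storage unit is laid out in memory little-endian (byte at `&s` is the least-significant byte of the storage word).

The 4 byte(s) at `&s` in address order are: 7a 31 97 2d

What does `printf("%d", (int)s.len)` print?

[0]=0x7a [1]=0x31 [2]=0x97 [3]=0x2d (little-endian) → word 0x2d97317a
len:23 @ bit 0 → (0x2d97317a>>0)&0x7fffff = 0x17317a  ←
addr_hi:9 @ bit 23 → (0x2d97317a>>23)&0x1ff = 0x5b
len signed 23b, MSB=0: value = 1519994

1519994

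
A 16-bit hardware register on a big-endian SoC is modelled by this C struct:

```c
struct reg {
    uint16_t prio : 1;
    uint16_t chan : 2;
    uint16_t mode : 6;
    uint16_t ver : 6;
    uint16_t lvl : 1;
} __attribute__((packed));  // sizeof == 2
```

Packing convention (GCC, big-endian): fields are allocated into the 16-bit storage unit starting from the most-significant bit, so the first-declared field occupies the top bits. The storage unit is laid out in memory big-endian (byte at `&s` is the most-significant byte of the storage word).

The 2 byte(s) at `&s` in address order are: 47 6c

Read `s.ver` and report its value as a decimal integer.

[0]=0x47 [1]=0x6c (big-endian) → word 0x476c
prio:1 @ bit 15 → (0x476c>>15)&0x1 = 0x0
chan:2 @ bit 13 → (0x476c>>13)&0x3 = 0x2
mode:6 @ bit 7 → (0x476c>>7)&0x3f = 0xe
ver:6 @ bit 1 → (0x476c>>1)&0x3f = 0x36  ←
lvl:1 @ bit 0 → (0x476c>>0)&0x1 = 0x0

54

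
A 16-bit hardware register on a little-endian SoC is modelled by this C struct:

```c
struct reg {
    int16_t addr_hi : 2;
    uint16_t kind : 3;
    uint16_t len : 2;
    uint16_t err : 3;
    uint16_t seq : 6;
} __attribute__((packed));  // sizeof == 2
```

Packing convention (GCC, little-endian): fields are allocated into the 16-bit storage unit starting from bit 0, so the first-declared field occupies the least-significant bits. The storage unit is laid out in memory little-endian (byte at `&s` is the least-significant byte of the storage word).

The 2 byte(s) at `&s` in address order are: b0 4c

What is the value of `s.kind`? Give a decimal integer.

4

[0]=0xb0 [1]=0x4c (little-endian) → word 0x4cb0
addr_hi [0+:2] = (word>>0) & 0x3 = 0
kind [2+:3] = (word>>2) & 0x7 = 4  ←
len [5+:2] = (word>>5) & 0x3 = 1
err [7+:3] = (word>>7) & 0x7 = 1
seq [10+:6] = (word>>10) & 0x3f = 19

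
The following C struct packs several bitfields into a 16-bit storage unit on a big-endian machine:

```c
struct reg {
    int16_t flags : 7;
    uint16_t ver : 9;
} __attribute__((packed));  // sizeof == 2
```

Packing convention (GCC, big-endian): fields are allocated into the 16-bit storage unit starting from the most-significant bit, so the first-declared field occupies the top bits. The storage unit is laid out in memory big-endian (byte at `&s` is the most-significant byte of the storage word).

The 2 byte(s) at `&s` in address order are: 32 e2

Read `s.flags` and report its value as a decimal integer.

[0]=0x32 [1]=0xe2 (big-endian) → word 0x32e2
flags:7 @ bit 9 → (0x32e2>>9)&0x7f = 0x19  ←
ver:9 @ bit 0 → (0x32e2>>0)&0x1ff = 0xe2
flags signed 7b, MSB=0: value = 25

25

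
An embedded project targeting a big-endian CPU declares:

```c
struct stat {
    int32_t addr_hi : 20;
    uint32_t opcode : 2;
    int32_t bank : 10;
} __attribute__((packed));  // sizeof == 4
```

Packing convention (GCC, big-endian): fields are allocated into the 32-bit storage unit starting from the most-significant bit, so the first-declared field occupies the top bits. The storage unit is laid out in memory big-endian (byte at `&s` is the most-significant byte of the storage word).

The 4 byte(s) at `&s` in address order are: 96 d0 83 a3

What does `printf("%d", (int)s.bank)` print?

[0]=0x96 [1]=0xd0 [2]=0x83 [3]=0xa3 (big-endian) → word 0x96d083a3
addr_hi [12+:20] = (word>>12) & 0xfffff = 617736
opcode [10+:2] = (word>>10) & 0x3 = 0
bank [0+:10] = (word>>0) & 0x3ff = 931  ←
bank signed 10b, MSB=1: 931 - 1024 = -93

-93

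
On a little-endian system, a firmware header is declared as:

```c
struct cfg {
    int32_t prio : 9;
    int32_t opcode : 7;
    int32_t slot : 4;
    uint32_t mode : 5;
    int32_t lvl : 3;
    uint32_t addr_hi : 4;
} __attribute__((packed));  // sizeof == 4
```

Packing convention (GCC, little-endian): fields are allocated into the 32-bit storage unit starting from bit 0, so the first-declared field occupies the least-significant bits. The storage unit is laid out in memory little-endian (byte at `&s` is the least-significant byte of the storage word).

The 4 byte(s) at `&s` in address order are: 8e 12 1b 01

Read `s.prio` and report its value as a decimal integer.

[0]=0x8e [1]=0x12 [2]=0x1b [3]=0x01 (little-endian) → word 0x011b128e
prio:9 @ bit 0 → (0x011b128e>>0)&0x1ff = 0x8e  ←
opcode:7 @ bit 9 → (0x011b128e>>9)&0x7f = 0x9
slot:4 @ bit 16 → (0x011b128e>>16)&0xf = 0xb
mode:5 @ bit 20 → (0x011b128e>>20)&0x1f = 0x11
lvl:3 @ bit 25 → (0x011b128e>>25)&0x7 = 0x0
addr_hi:4 @ bit 28 → (0x011b128e>>28)&0xf = 0x0
prio signed 9b, MSB=0: value = 142

142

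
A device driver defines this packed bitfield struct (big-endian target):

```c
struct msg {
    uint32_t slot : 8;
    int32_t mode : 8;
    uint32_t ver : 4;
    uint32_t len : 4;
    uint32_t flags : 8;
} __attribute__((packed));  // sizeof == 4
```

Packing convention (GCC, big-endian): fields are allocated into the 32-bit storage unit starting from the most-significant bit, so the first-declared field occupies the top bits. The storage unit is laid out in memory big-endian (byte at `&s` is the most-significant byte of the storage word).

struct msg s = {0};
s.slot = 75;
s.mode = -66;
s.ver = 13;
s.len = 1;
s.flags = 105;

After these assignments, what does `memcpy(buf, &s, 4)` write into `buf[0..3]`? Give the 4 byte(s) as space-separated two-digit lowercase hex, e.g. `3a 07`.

[24+:8] slot=75 & 0xff = 0x4b; word=0x4b000000
[16+:8] mode=-66 & 0xff = 0xbe; word=0x4bbe0000
[12+:4] ver=13 & 0xf = 0xd; word=0x4bbed000
[8+:4] len=1 & 0xf = 0x1; word=0x4bbed100
[0+:8] flags=105 & 0xff = 0x69; word=0x4bbed169
word = 0x4bbed169 → big-endian bytes:
  [0]=0x4b  [1]=0xbe  [2]=0xd1  [3]=0x69

4b be d1 69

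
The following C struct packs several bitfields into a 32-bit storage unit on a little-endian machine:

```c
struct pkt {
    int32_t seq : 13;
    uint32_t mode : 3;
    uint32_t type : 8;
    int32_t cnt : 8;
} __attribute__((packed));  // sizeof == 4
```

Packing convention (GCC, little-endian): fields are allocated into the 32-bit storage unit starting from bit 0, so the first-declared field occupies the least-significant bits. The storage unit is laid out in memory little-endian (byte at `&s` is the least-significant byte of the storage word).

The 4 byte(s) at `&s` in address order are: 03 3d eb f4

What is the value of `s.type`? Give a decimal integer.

[0]=0x03 [1]=0x3d [2]=0xeb [3]=0xf4 (little-endian) → word 0xf4eb3d03
seq:13 @ bit 0 → (0xf4eb3d03>>0)&0x1fff = 0x1d03
mode:3 @ bit 13 → (0xf4eb3d03>>13)&0x7 = 0x1
type:8 @ bit 16 → (0xf4eb3d03>>16)&0xff = 0xeb  ←
cnt:8 @ bit 24 → (0xf4eb3d03>>24)&0xff = 0xf4

235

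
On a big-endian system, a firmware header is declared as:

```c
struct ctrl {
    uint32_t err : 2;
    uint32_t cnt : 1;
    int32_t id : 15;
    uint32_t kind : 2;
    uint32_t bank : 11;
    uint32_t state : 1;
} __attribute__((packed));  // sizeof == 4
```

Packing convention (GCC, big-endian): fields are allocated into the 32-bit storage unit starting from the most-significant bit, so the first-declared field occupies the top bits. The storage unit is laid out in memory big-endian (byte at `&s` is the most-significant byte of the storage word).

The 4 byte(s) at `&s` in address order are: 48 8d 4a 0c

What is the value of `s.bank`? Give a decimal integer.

1286

[0]=0x48 [1]=0x8d [2]=0x4a [3]=0x0c (big-endian) → word 0x488d4a0c
err [30+:2] = (word>>30) & 0x3 = 1
cnt [29+:1] = (word>>29) & 0x1 = 0
id [14+:15] = (word>>14) & 0x7fff = 8757
kind [12+:2] = (word>>12) & 0x3 = 0
bank [1+:11] = (word>>1) & 0x7ff = 1286  ←
state [0+:1] = (word>>0) & 0x1 = 0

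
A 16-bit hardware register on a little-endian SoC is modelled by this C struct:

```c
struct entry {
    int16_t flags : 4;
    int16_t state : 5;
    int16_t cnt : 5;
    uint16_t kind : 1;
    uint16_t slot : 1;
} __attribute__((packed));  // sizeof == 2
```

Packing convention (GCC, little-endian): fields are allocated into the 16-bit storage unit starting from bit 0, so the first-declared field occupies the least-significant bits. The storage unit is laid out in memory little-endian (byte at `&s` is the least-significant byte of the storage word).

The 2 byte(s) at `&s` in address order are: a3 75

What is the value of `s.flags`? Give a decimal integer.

[0]=0xa3 [1]=0x75 (little-endian) → word 0x75a3
flags:4 @ bit 0 → (0x75a3>>0)&0xf = 0x3  ←
state:5 @ bit 4 → (0x75a3>>4)&0x1f = 0x1a
cnt:5 @ bit 9 → (0x75a3>>9)&0x1f = 0x1a
kind:1 @ bit 14 → (0x75a3>>14)&0x1 = 0x1
slot:1 @ bit 15 → (0x75a3>>15)&0x1 = 0x0
flags signed 4b, MSB=0: value = 3

3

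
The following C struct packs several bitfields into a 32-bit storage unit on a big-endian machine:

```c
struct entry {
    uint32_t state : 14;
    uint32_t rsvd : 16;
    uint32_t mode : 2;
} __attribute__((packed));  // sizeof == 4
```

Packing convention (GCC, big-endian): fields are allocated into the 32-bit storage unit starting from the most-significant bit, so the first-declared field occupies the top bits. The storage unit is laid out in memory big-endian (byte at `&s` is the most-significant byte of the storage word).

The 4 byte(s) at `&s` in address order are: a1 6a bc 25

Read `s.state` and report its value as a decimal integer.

10330

[0]=0xa1 [1]=0x6a [2]=0xbc [3]=0x25 (big-endian) → word 0xa16abc25
state [18+:14] = (word>>18) & 0x3fff = 10330  ←
rsvd [2+:16] = (word>>2) & 0xffff = 44809
mode [0+:2] = (word>>0) & 0x3 = 1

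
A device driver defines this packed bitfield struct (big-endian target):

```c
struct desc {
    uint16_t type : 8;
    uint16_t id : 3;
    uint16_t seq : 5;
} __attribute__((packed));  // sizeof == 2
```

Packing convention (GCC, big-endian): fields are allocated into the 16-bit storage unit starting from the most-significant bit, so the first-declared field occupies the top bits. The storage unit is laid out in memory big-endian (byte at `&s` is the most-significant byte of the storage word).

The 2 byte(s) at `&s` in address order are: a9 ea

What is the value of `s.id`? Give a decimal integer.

7

[0]=0xa9 [1]=0xea (big-endian) → word 0xa9ea
type [8+:8] = (word>>8) & 0xff = 169
id [5+:3] = (word>>5) & 0x7 = 7  ←
seq [0+:5] = (word>>0) & 0x1f = 10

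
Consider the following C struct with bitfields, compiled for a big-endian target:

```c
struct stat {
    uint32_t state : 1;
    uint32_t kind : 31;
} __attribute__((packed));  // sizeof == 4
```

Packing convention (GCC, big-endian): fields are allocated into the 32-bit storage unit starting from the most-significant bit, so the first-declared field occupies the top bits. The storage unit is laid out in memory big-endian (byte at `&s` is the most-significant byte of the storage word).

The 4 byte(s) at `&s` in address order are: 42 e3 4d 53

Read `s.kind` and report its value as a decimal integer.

1122192723

[0]=0x42 [1]=0xe3 [2]=0x4d [3]=0x53 (big-endian) → word 0x42e34d53
state:1 @ bit 31 → (0x42e34d53>>31)&0x1 = 0x0
kind:31 @ bit 0 → (0x42e34d53>>0)&0x7fffffff = 0x42e34d53  ←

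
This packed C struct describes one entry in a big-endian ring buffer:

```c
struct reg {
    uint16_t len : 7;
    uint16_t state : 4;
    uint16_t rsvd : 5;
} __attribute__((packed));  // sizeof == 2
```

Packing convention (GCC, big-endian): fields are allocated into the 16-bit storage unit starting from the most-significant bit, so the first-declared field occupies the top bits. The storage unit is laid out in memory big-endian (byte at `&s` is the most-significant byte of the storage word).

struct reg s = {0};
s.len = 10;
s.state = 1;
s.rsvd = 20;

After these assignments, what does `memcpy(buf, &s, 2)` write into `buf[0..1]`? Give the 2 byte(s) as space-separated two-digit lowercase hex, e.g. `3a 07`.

14 34

len:7 = 10 → 0xa << 9 → word 0x1400
state:4 = 1 → 0x1 << 5 → word 0x1420
rsvd:5 = 20 → 0x14 << 0 → word 0x1434
word = 0x1434 → big-endian bytes:
  [0]=0x14  [1]=0x34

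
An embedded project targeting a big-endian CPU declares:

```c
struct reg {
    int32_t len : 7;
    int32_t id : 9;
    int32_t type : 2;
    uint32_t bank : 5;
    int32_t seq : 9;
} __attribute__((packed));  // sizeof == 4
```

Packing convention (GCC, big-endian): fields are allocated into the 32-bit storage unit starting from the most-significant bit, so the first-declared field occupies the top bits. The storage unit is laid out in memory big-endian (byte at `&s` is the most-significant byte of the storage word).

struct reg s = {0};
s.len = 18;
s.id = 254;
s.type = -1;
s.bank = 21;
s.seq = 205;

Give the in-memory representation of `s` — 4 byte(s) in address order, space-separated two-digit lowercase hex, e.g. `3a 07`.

24 fe ea cd

len:7 = 18 → 0x12 << 25 → word 0x24000000
id:9 = 254 → 0xfe << 16 → word 0x24fe0000
type:2 = -1 → 0x3 << 14 → word 0x24fec000
bank:5 = 21 → 0x15 << 9 → word 0x24feea00
seq:9 = 205 → 0xcd << 0 → word 0x24feeacd
word = 0x24feeacd → big-endian bytes:
  [0]=0x24  [1]=0xfe  [2]=0xea  [3]=0xcd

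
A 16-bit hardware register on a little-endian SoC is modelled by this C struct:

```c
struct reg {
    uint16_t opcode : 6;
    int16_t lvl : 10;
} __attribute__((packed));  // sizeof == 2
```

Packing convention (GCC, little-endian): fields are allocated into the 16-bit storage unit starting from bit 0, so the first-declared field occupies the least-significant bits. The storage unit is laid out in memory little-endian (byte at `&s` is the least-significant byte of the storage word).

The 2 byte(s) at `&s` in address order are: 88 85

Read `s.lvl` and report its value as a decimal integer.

-490

[0]=0x88 [1]=0x85 (little-endian) → word 0x8588
opcode:6 @ bit 0 → (0x8588>>0)&0x3f = 0x8
lvl:10 @ bit 6 → (0x8588>>6)&0x3ff = 0x216  ←
lvl signed 10b, MSB=1: 534 - 1024 = -490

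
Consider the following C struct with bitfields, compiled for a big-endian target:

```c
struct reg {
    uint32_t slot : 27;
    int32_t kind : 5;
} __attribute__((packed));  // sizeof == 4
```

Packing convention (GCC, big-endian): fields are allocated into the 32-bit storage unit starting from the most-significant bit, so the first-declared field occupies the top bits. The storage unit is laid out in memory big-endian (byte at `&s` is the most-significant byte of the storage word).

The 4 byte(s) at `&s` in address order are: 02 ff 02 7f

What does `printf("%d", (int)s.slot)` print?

1570835

[0]=0x02 [1]=0xff [2]=0x02 [3]=0x7f (big-endian) → word 0x02ff027f
slot [5+:27] = (word>>5) & 0x7ffffff = 1570835  ←
kind [0+:5] = (word>>0) & 0x1f = 31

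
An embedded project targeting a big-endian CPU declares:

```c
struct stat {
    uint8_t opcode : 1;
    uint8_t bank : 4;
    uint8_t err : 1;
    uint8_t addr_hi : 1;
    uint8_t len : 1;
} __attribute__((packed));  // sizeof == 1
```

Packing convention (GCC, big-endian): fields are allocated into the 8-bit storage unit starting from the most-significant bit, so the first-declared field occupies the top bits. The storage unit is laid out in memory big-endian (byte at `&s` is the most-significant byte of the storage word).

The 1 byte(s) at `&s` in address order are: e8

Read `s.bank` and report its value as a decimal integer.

13

[0]=0xe8 (big-endian) → word 0xe8
opcode:1 @ bit 7 → (0xe8>>7)&0x1 = 0x1
bank:4 @ bit 3 → (0xe8>>3)&0xf = 0xd  ←
err:1 @ bit 2 → (0xe8>>2)&0x1 = 0x0
addr_hi:1 @ bit 1 → (0xe8>>1)&0x1 = 0x0
len:1 @ bit 0 → (0xe8>>0)&0x1 = 0x0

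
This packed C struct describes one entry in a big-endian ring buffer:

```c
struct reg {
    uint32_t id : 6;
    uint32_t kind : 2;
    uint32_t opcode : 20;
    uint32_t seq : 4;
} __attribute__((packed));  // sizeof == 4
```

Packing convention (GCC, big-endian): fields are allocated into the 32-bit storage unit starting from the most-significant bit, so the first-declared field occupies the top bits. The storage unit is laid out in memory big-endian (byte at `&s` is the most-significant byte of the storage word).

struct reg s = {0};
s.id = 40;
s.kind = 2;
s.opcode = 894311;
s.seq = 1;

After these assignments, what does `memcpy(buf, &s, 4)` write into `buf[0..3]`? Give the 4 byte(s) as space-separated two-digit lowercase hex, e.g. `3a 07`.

a2 da 56 71

id (6b) val=40 bits=0x28 at bit 26: 0xa0000000
kind (2b) val=2 bits=0x2 at bit 24: 0xa2000000
opcode (20b) val=894311 bits=0xda567 at bit 4: 0xa2da5670
seq (4b) val=1 bits=0x1 at bit 0: 0xa2da5671
word = 0xa2da5671 → big-endian bytes:
  [0]=0xa2  [1]=0xda  [2]=0x56  [3]=0x71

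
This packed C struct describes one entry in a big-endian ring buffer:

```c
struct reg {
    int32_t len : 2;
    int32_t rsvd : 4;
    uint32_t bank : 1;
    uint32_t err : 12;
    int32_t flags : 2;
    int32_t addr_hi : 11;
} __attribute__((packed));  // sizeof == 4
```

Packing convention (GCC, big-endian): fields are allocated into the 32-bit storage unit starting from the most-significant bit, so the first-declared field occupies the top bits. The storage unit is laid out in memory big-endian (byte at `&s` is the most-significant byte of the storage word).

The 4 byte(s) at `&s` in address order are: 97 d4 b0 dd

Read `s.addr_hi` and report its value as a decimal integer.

[0]=0x97 [1]=0xd4 [2]=0xb0 [3]=0xdd (big-endian) → word 0x97d4b0dd
len [30+:2] = (word>>30) & 0x3 = 2
rsvd [26+:4] = (word>>26) & 0xf = 5
bank [25+:1] = (word>>25) & 0x1 = 1
err [13+:12] = (word>>13) & 0xfff = 3749
flags [11+:2] = (word>>11) & 0x3 = 2
addr_hi [0+:11] = (word>>0) & 0x7ff = 221  ←
addr_hi signed 11b, MSB=0: value = 221

221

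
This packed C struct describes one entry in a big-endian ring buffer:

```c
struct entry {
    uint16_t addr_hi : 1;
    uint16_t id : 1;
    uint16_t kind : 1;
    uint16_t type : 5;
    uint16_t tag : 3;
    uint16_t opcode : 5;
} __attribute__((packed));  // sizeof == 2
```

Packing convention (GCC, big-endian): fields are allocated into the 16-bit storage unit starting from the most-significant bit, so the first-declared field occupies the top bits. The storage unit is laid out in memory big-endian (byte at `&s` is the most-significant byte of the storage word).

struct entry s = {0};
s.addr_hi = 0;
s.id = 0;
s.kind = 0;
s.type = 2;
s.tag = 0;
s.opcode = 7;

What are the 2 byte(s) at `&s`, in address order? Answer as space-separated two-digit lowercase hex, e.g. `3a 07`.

02 07

addr_hi:1 = 0 → 0x0 << 15 → word 0x0000
id:1 = 0 → 0x0 << 14 → word 0x0000
kind:1 = 0 → 0x0 << 13 → word 0x0000
type:5 = 2 → 0x2 << 8 → word 0x0200
tag:3 = 0 → 0x0 << 5 → word 0x0200
opcode:5 = 7 → 0x7 << 0 → word 0x0207
word = 0x0207 → big-endian bytes:
  [0]=0x02  [1]=0x07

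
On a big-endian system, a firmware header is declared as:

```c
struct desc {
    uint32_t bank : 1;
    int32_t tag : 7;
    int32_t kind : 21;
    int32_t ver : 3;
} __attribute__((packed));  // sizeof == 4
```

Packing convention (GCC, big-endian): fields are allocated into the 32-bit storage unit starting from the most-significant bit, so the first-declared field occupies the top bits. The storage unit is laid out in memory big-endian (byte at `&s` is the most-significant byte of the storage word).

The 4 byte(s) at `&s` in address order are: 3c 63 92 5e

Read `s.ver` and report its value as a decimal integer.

[0]=0x3c [1]=0x63 [2]=0x92 [3]=0x5e (big-endian) → word 0x3c63925e
bank:1 @ bit 31 → (0x3c63925e>>31)&0x1 = 0x0
tag:7 @ bit 24 → (0x3c63925e>>24)&0x7f = 0x3c
kind:21 @ bit 3 → (0x3c63925e>>3)&0x1fffff = 0xc724b
ver:3 @ bit 0 → (0x3c63925e>>0)&0x7 = 0x6  ←
ver signed 3b, MSB=1: 6 - 8 = -2

-2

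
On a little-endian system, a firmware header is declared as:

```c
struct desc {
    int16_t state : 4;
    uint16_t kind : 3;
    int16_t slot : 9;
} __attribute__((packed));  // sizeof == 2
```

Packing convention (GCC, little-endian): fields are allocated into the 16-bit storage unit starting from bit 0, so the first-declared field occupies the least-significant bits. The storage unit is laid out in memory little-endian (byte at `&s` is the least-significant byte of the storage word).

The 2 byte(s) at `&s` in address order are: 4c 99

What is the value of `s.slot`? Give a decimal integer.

-206

[0]=0x4c [1]=0x99 (little-endian) → word 0x994c
state [0+:4] = (word>>0) & 0xf = 12
kind [4+:3] = (word>>4) & 0x7 = 4
slot [7+:9] = (word>>7) & 0x1ff = 306  ←
slot signed 9b, MSB=1: 306 - 512 = -206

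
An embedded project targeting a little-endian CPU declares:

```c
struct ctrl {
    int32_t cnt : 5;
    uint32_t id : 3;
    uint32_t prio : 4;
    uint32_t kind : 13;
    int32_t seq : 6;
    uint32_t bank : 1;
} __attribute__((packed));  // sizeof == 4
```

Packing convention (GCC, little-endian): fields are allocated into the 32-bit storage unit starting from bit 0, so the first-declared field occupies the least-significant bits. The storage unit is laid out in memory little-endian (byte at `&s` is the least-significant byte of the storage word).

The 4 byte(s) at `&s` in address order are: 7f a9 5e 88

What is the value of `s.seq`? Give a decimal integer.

4

[0]=0x7f [1]=0xa9 [2]=0x5e [3]=0x88 (little-endian) → word 0x885ea97f
cnt:5 @ bit 0 → (0x885ea97f>>0)&0x1f = 0x1f
id:3 @ bit 5 → (0x885ea97f>>5)&0x7 = 0x3
prio:4 @ bit 8 → (0x885ea97f>>8)&0xf = 0x9
kind:13 @ bit 12 → (0x885ea97f>>12)&0x1fff = 0x5ea
seq:6 @ bit 25 → (0x885ea97f>>25)&0x3f = 0x4  ←
bank:1 @ bit 31 → (0x885ea97f>>31)&0x1 = 0x1
seq signed 6b, MSB=0: value = 4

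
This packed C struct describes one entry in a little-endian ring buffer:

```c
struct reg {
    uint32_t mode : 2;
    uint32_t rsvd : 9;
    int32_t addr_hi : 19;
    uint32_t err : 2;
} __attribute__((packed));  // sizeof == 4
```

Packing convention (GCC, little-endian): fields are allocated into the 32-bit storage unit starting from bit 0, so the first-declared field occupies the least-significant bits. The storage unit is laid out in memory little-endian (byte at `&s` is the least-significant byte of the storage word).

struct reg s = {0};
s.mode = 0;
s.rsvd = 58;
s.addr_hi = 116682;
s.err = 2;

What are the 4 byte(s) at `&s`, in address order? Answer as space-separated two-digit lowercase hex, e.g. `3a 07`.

mode:2 = 0 → 0x0 << 0 → word 0x00000000
rsvd:9 = 58 → 0x3a << 2 → word 0x000000e8
addr_hi:19 = 116682 → 0x1c7ca << 11 → word 0x0e3e50e8
err:2 = 2 → 0x2 << 30 → word 0x8e3e50e8
word = 0x8e3e50e8 → little-endian bytes:
  [0]=0xe8  [1]=0x50  [2]=0x3e  [3]=0x8e

e8 50 3e 8e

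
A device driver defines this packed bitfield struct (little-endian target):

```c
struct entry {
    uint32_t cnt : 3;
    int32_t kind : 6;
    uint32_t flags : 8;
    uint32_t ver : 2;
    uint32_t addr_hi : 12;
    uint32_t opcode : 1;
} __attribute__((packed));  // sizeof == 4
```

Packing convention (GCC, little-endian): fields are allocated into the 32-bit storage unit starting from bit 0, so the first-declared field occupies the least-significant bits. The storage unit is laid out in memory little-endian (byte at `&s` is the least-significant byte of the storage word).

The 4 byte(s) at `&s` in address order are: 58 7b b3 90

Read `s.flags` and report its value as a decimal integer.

[0]=0x58 [1]=0x7b [2]=0xb3 [3]=0x90 (little-endian) → word 0x90b37b58
cnt:3 @ bit 0 → (0x90b37b58>>0)&0x7 = 0x0
kind:6 @ bit 3 → (0x90b37b58>>3)&0x3f = 0x2b
flags:8 @ bit 9 → (0x90b37b58>>9)&0xff = 0xbd  ←
ver:2 @ bit 17 → (0x90b37b58>>17)&0x3 = 0x1
addr_hi:12 @ bit 19 → (0x90b37b58>>19)&0xfff = 0x216
opcode:1 @ bit 31 → (0x90b37b58>>31)&0x1 = 0x1

189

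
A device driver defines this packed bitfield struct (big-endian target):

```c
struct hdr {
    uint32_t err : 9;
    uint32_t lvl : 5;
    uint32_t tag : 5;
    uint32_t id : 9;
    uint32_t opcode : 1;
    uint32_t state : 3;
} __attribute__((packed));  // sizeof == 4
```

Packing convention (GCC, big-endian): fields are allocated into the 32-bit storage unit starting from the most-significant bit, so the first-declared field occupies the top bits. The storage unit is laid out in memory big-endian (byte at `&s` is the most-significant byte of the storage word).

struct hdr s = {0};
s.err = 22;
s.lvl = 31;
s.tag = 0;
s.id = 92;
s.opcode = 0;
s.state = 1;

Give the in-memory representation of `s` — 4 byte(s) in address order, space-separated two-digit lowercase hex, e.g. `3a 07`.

[23+:9] err=22 & 0x1ff = 0x16; word=0x0b000000
[18+:5] lvl=31 & 0x1f = 0x1f; word=0x0b7c0000
[13+:5] tag=0 & 0x1f = 0x0; word=0x0b7c0000
[4+:9] id=92 & 0x1ff = 0x5c; word=0x0b7c05c0
[3+:1] opcode=0 & 0x1 = 0x0; word=0x0b7c05c0
[0+:3] state=1 & 0x7 = 0x1; word=0x0b7c05c1
word = 0x0b7c05c1 → big-endian bytes:
  [0]=0x0b  [1]=0x7c  [2]=0x05  [3]=0xc1

0b 7c 05 c1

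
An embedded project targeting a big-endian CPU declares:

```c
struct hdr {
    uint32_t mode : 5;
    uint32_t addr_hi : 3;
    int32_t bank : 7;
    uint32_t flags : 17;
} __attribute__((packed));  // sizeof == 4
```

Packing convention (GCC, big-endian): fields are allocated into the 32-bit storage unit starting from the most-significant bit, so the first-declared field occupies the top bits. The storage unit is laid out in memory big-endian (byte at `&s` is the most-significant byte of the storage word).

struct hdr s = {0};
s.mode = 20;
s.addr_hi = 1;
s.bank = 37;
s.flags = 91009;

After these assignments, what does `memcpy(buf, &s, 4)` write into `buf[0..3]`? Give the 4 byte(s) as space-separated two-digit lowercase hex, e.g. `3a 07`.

[27+:5] mode=20 & 0x1f = 0x14; word=0xa0000000
[24+:3] addr_hi=1 & 0x7 = 0x1; word=0xa1000000
[17+:7] bank=37 & 0x7f = 0x25; word=0xa14a0000
[0+:17] flags=91009 & 0x1ffff = 0x16381; word=0xa14b6381
word = 0xa14b6381 → big-endian bytes:
  [0]=0xa1  [1]=0x4b  [2]=0x63  [3]=0x81

a1 4b 63 81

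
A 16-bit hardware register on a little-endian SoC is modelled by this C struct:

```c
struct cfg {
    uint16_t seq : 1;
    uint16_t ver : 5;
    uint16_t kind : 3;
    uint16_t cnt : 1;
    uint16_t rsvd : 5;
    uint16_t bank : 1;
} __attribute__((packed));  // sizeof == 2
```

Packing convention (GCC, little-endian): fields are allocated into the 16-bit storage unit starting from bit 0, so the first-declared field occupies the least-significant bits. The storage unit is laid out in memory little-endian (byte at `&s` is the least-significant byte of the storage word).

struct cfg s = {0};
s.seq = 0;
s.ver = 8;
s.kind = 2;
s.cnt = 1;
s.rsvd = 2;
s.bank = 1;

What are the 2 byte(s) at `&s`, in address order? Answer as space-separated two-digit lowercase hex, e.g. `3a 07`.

seq (1b) val=0 bits=0x0 at bit 0: 0x0000
ver (5b) val=8 bits=0x8 at bit 1: 0x0010
kind (3b) val=2 bits=0x2 at bit 6: 0x0090
cnt (1b) val=1 bits=0x1 at bit 9: 0x0290
rsvd (5b) val=2 bits=0x2 at bit 10: 0x0a90
bank (1b) val=1 bits=0x1 at bit 15: 0x8a90
word = 0x8a90 → little-endian bytes:
  [0]=0x90  [1]=0x8a

90 8a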